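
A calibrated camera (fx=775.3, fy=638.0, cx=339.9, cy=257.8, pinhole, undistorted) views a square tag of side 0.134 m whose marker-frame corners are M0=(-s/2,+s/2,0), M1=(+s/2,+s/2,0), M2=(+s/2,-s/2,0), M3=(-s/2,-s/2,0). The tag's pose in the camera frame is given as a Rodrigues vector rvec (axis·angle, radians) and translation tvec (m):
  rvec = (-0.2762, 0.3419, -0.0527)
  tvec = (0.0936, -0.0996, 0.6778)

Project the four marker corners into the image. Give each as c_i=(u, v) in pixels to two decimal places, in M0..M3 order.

c0=(375.02, 230.93) c1=(530.75, 216.04) c2=(519.59, 96.53) c3=(372.55, 117.88)

Intrinsics K: fx=775.3, fy=638.0, cx=339.9, cy=257.8
Marker side s = 0.134 m; corners in marker frame (Z=0):
  M0 = (-0.0670, +0.0670, 0)
  M1 = (+0.0670, +0.0670, 0)
  M2 = (+0.0670, -0.0670, 0)
  M3 = (-0.0670, -0.0670, 0)
rvec = (-0.2762, 0.3419, -0.0527), |rvec| = θ = 0.44267 rad = 25.363°
Rodrigues: sinθ=0.42836, 1−cosθ=0.09639; R = I + sinθ·[k]× + (1−cosθ)·[k]×²:
    [+0.94113 +0.00455 +0.33800]
    [-0.09745 +0.96111 +0.25840]
    [-0.32368 -0.27613 +0.90498]
t = (0.0936, -0.0996, 0.6778) m
M0: Pc = R·M0+t = (+0.03085, -0.02868, +0.68099); u = 775.3·(+0.03085)/0.68099 + 339.9 = 375.0209, v = 638.0·(-0.02868)/0.68099 + 257.8 = 230.9334
M1: Pc = R·M1+t = (+0.15696, -0.04173, +0.63761); u = 775.3·(+0.15696)/0.63761 + 339.9 = 530.7549, v = 638.0·(-0.04173)/0.63761 + 257.8 = 216.0401
M2: Pc = R·M2+t = (+0.15635, -0.17052, +0.67461); u = 775.3·(+0.15635)/0.67461 + 339.9 = 519.5869, v = 638.0·(-0.17052)/0.67461 + 257.8 = 96.5318
M3: Pc = R·M3+t = (+0.03024, -0.15747, +0.71799); u = 775.3·(+0.03024)/0.71799 + 339.9 = 372.5533, v = 638.0·(-0.15747)/0.71799 + 257.8 = 117.8770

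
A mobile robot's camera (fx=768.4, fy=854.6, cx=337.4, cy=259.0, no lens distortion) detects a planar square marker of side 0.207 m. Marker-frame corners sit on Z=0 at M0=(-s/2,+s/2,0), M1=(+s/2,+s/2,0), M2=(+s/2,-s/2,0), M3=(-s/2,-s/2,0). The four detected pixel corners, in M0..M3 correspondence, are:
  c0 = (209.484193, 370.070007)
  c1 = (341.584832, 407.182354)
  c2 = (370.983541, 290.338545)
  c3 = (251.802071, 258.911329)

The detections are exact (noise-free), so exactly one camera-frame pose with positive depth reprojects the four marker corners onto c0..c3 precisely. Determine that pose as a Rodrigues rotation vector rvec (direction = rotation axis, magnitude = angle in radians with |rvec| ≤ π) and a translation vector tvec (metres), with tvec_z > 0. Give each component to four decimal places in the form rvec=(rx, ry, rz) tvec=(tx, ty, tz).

Intrinsics K: fx=768.4, fy=854.6, cx=337.4, cy=259.0
Marker side s = 0.207 m; corners in marker frame (Z=0):
  M0 = (-0.1035, +0.1035, 0)
  M1 = (+0.1035, +0.1035, 0)
  M2 = (+0.1035, -0.1035, 0)
  M3 = (-0.1035, -0.1035, 0)
Detected image corners:
  c0 = (209.484193, 370.070007) px
  c1 = (341.584832, 407.182354) px
  c2 = (370.983541, 290.338545) px
  c3 = (251.802071, 258.911329) px
Planar DLT: solve 8×8 A·h = b for H (H[2,2]=1):
  H  [+580.52562 -326.34205 +293.88168]
  H  [+136.84143 +377.89422 +328.40337]
  H  [-0.08435 -0.52082 +1.00000]
B = K⁻¹H; ‖b₁‖=0.818358, ‖b₂‖=0.818358; λ = 2/(‖b₁‖+‖b₂‖) = 1.221959, sign → tz>0 ⇒ λ=+1.221959
r₁ = λ·B[:,0] = (+0.96845,+0.22690,-0.10307); r₂ = λ·B[:,1] = (-0.23952,+0.73321,-0.63642)
r₃ = r₁×r₂ = (-0.06883,+0.64103,+0.76443); SVD([r₁ r₂ r₃]) → R = UVᵀ:
  R  [+0.96845 -0.23952 -0.06883]
  R  [+0.22690 +0.73321 +0.64103]
  R  [-0.10307 -0.63642 +0.76443]
t = (-0.06921, +0.09924, +1.22196) m
tr R = 2.466087; θ = arccos((tr R − 1)/2) = 0.748011 rad = 42.858°
axis k = ((R−Rᵀ)₃₂, (R−Rᵀ)₁₃, (R−Rᵀ)₂₁) / (2 sinθ) = (-0.939046, +0.025172, +0.342868)
rvec = θ·k = (-0.702417, +0.018829, +0.256469)

rvec=(-0.7024, 0.0188, 0.2565) tvec=(-0.0692, 0.0992, 1.2220)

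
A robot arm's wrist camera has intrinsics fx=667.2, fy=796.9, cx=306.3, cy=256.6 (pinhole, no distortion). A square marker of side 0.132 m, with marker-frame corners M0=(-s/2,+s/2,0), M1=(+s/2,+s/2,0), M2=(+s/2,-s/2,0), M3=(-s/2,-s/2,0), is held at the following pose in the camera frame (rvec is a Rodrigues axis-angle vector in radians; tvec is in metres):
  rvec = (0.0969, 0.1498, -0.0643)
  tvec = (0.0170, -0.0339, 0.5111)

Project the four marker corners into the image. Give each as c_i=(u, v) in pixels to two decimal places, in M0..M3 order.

Intrinsics K: fx=667.2, fy=796.9, cx=306.3, cy=256.6
Marker side s = 0.132 m; corners in marker frame (Z=0):
  M0 = (-0.0660, +0.0660, 0)
  M1 = (+0.0660, +0.0660, 0)
  M2 = (+0.0660, -0.0660, 0)
  M3 = (-0.0660, -0.0660, 0)
rvec = (0.0969, 0.1498, -0.0643), |rvec| = θ = 0.18964 rad = 10.866°
Rodrigues: sinθ=0.18851, 1−cosθ=0.01793; R = I + sinθ·[k]× + (1−cosθ)·[k]×²:
    [+0.98675 +0.07115 +0.14580]
    [-0.05668 +0.99326 -0.10112]
    [-0.15201 +0.09152 +0.98413]
t = (0.0170, -0.0339, 0.5111) m
M0: Pc = R·M0+t = (-0.04343, +0.03540, +0.52717); u = 667.2·(-0.04343)/0.52717 + 306.3 = 251.3346, v = 796.9·(+0.03540)/0.52717 + 256.6 = 310.1061
M1: Pc = R·M1+t = (+0.08682, +0.02791, +0.50711); u = 667.2·(+0.08682)/0.50711 + 306.3 = 420.5310, v = 796.9·(+0.02791)/0.50711 + 256.6 = 300.4661
M2: Pc = R·M2+t = (+0.07743, -0.10320, +0.49503); u = 667.2·(+0.07743)/0.49503 + 306.3 = 410.6601, v = 796.9·(-0.10320)/0.49503 + 256.6 = 90.4742
M3: Pc = R·M3+t = (-0.05282, -0.09571, +0.51509); u = 667.2·(-0.05282)/0.51509 + 306.3 = 237.8800, v = 796.9·(-0.09571)/0.51509 + 256.6 = 108.5204

c0=(251.33, 310.11) c1=(420.53, 300.47) c2=(410.66, 90.47) c3=(237.88, 108.52)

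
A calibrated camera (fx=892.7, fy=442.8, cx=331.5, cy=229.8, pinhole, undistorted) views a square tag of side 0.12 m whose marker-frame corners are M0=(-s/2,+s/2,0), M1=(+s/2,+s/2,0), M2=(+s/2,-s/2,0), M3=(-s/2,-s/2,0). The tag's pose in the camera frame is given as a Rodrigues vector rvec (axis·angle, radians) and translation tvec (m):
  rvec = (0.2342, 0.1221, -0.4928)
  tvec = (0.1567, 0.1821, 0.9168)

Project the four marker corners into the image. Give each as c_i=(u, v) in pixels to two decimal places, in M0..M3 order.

c0=(458.10, 352.74) c1=(562.98, 329.25) c2=(511.34, 281.05) c3=(404.97, 306.22)

Intrinsics K: fx=892.7, fy=442.8, cx=331.5, cy=229.8
Marker side s = 0.12 m; corners in marker frame (Z=0):
  M0 = (-0.0600, +0.0600, 0)
  M1 = (+0.0600, +0.0600, 0)
  M2 = (+0.0600, -0.0600, 0)
  M3 = (-0.0600, -0.0600, 0)
rvec = (0.2342, 0.1221, -0.4928), |rvec| = θ = 0.55912 rad = 32.035°
Rodrigues: sinθ=0.53044, 1−cosθ=0.15228; R = I + sinθ·[k]× + (1−cosθ)·[k]×²:
    [+0.87444 +0.48145 +0.05962]
    [-0.45359 +0.85499 -0.25150]
    [-0.17206 +0.19288 +0.96602]
t = (0.1567, 0.1821, 0.9168) m
M0: Pc = R·M0+t = (+0.13312, +0.26061, +0.93870); u = 892.7·(+0.13312)/0.93870 + 331.5 = 458.0977, v = 442.8·(+0.26061)/0.93870 + 229.8 = 352.7367
M1: Pc = R·M1+t = (+0.23805, +0.20618, +0.91805); u = 892.7·(+0.23805)/0.91805 + 331.5 = 562.9805, v = 442.8·(+0.20618)/0.91805 + 229.8 = 329.2479
M2: Pc = R·M2+t = (+0.18028, +0.10359, +0.89490); u = 892.7·(+0.18028)/0.89490 + 331.5 = 511.3354, v = 442.8·(+0.10359)/0.89490 + 229.8 = 281.0541
M3: Pc = R·M3+t = (+0.07535, +0.15802, +0.91555); u = 892.7·(+0.07535)/0.91555 + 331.5 = 404.9658, v = 442.8·(+0.15802)/0.91555 + 229.8 = 306.2236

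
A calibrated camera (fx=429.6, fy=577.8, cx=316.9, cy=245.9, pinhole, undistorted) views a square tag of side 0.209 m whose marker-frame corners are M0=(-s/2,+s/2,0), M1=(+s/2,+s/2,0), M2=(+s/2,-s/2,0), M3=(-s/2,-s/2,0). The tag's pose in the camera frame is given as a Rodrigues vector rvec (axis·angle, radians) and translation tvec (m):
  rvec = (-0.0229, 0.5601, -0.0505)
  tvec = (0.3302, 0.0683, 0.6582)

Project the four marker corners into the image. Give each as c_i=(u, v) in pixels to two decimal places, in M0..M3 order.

c0=(465.85, 391.02) c1=(620.21, 406.96) c2=(610.34, 206.17) c3=(459.10, 221.42)

Intrinsics K: fx=429.6, fy=577.8, cx=316.9, cy=245.9
Marker side s = 0.209 m; corners in marker frame (Z=0):
  M0 = (-0.1045, +0.1045, 0)
  M1 = (+0.1045, +0.1045, 0)
  M2 = (+0.1045, -0.1045, 0)
  M3 = (-0.1045, -0.1045, 0)
rvec = (-0.0229, 0.5601, -0.0505), |rvec| = θ = 0.56284 rad = 32.248°
Rodrigues: sinθ=0.53359, 1−cosθ=0.15426; R = I + sinθ·[k]× + (1−cosθ)·[k]×²:
    [+0.84600 +0.04163 +0.53156]
    [-0.05412 +0.99850 +0.00794]
    [-0.53043 -0.03548 +0.84699]
t = (0.3302, 0.0683, 0.6582) m
M0: Pc = R·M0+t = (+0.24614, +0.17830, +0.70992); u = 429.6·(+0.24614)/0.70992 + 316.9 = 465.8505, v = 577.8·(+0.17830)/0.70992 + 245.9 = 391.0164
M1: Pc = R·M1+t = (+0.42296, +0.16699, +0.59906); u = 429.6·(+0.42296)/0.59906 + 316.9 = 620.2115, v = 577.8·(+0.16699)/0.59906 + 245.9 = 406.9611
M2: Pc = R·M2+t = (+0.41426, -0.04170, +0.60648); u = 429.6·(+0.41426)/0.60648 + 316.9 = 610.3395, v = 577.8·(-0.04170)/0.60648 + 245.9 = 206.1726
M3: Pc = R·M3+t = (+0.23744, -0.03039, +0.71734); u = 429.6·(+0.23744)/0.71734 + 316.9 = 459.0999, v = 577.8·(-0.03039)/0.71734 + 245.9 = 221.4232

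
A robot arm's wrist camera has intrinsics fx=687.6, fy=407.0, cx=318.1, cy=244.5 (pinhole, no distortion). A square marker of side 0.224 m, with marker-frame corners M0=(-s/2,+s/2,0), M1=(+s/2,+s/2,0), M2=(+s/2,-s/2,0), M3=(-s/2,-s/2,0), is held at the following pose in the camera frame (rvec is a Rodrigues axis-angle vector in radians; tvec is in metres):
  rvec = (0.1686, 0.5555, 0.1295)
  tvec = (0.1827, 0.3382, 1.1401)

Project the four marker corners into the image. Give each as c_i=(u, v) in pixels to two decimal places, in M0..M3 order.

Intrinsics K: fx=687.6, fy=407.0, cx=318.1, cy=244.5
Marker side s = 0.224 m; corners in marker frame (Z=0):
  M0 = (-0.1120, +0.1120, 0)
  M1 = (+0.1120, +0.1120, 0)
  M2 = (+0.1120, -0.1120, 0)
  M3 = (-0.1120, -0.1120, 0)
rvec = (0.1686, 0.5555, 0.1295), |rvec| = θ = 0.59479 rad = 34.079°
Rodrigues: sinθ=0.56034, 1−cosθ=0.17173; R = I + sinθ·[k]× + (1−cosθ)·[k]×²:
    [+0.84206 -0.07653 +0.53392]
    [+0.16746 +0.97806 -0.12391]
    [-0.51272 +0.19375 +0.83641]
t = (0.1827, 0.3382, 1.1401) m
M0: Pc = R·M0+t = (+0.07982, +0.42899, +1.21923); u = 687.6·(+0.07982)/1.21923 + 318.1 = 363.1140, v = 407.0·(+0.42899)/1.21923 + 244.5 = 387.7038
M1: Pc = R·M1+t = (+0.26844, +0.46650, +1.10438); u = 687.6·(+0.26844)/1.10438 + 318.1 = 485.2342, v = 407.0·(+0.46650)/1.10438 + 244.5 = 416.4206
M2: Pc = R·M2+t = (+0.28558, +0.24741, +1.06097); u = 687.6·(+0.28558)/1.06097 + 318.1 = 503.1816, v = 407.0·(+0.24741)/1.06097 + 244.5 = 339.4100
M3: Pc = R·M3+t = (+0.09696, +0.20990, +1.17582); u = 687.6·(+0.09696)/1.17582 + 318.1 = 374.8007, v = 407.0·(+0.20990)/1.17582 + 244.5 = 317.1553

c0=(363.11, 387.70) c1=(485.23, 416.42) c2=(503.18, 339.41) c3=(374.80, 317.16)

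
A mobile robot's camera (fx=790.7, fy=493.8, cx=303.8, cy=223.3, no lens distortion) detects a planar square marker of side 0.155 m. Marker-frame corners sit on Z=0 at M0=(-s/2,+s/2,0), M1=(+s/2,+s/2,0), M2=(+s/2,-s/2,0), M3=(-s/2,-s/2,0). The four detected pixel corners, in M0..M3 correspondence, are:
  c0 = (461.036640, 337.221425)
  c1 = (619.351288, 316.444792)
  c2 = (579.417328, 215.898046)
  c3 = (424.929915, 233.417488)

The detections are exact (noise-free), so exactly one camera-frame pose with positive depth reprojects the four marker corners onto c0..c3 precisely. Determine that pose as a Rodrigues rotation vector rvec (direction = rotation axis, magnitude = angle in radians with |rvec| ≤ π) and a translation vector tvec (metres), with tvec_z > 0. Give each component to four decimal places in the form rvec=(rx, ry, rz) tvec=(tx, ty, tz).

rvec=(-0.1589, -0.1114, -0.1824) tvec=(0.2039, 0.0771, 0.7391)

Intrinsics K: fx=790.7, fy=493.8, cx=303.8, cy=223.3
Marker side s = 0.155 m; corners in marker frame (Z=0):
  M0 = (-0.0775, +0.0775, 0)
  M1 = (+0.0775, +0.0775, 0)
  M2 = (+0.0775, -0.0775, 0)
  M3 = (-0.0775, -0.0775, 0)
Detected image corners:
  c0 = (461.036640, 337.221425) px
  c1 = (619.351288, 316.444792) px
  c2 = (579.417328, 215.898046) px
  c3 = (424.929915, 233.417488) px
Planar DLT: solve 8×8 A·h = b for H (H[2,2]=1):
  H  [+1096.62062 +141.83475 +521.91153]
  H  [-76.93587 +604.23641 +274.83332]
  H  [+0.16841 -0.19881 +1.00000]
B = K⁻¹H; ‖b₁‖=1.352908, ‖b₂‖=1.352908; λ = 2/(‖b₁‖+‖b₂‖) = 0.739148, sign → tz>0 ⇒ λ=+0.739148
r₁ = λ·B[:,0] = (+0.97730,-0.17145,+0.12448); r₂ = λ·B[:,1] = (+0.18905,+0.97091,-0.14695)
r₃ = r₁×r₂ = (-0.09566,+0.16715,+0.98128); SVD([r₁ r₂ r₃]) → R = UVᵀ:
  R  [+0.97730 +0.18905 -0.09566]
  R  [-0.17145 +0.97091 +0.16715]
  R  [+0.12448 -0.14695 +0.98128]
t = (+0.20389, +0.07714, +0.73915) m
tr R = 2.929486; θ = arccos((tr R − 1)/2) = 0.266332 rad = 15.260°
axis k = ((R−Rᵀ)₃₂, (R−Rᵀ)₁₃, (R−Rᵀ)₂₁) / (2 sinθ) = (-0.596714, -0.418211, -0.684859)
rvec = θ·k = (-0.158924, -0.111383, -0.182400)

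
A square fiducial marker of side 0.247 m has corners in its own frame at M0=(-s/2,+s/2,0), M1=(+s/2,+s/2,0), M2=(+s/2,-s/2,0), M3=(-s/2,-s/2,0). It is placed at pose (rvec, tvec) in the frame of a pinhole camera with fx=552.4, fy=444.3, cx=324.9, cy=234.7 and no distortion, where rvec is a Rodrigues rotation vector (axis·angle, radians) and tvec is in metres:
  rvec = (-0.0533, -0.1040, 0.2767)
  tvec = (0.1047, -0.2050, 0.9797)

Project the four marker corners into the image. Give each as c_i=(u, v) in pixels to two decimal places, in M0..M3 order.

Intrinsics K: fx=552.4, fy=444.3, cx=324.9, cy=234.7
Marker side s = 0.247 m; corners in marker frame (Z=0):
  M0 = (-0.1235, +0.1235, 0)
  M1 = (+0.1235, +0.1235, 0)
  M2 = (+0.1235, -0.1235, 0)
  M3 = (-0.1235, -0.1235, 0)
rvec = (-0.0533, -0.1040, 0.2767), |rvec| = θ = 0.30037 rad = 17.210°
Rodrigues: sinθ=0.29587, 1−cosθ=0.04477; R = I + sinθ·[k]× + (1−cosθ)·[k]×²:
    [+0.95664 -0.26981 -0.10976]
    [+0.27531 +0.96060 +0.03822]
    [+0.09512 -0.06678 +0.99322]
t = (0.1047, -0.2050, 0.9797) m
M0: Pc = R·M0+t = (-0.04677, -0.12037, +0.95970); u = 552.4·(-0.04677)/0.95970 + 324.9 = 297.9818, v = 444.3·(-0.12037)/0.95970 + 234.7 = 178.9755
M1: Pc = R·M1+t = (+0.18952, -0.05237, +0.98320); u = 552.4·(+0.18952)/0.98320 + 324.9 = 431.3817, v = 444.3·(-0.05237)/0.98320 + 234.7 = 211.0363
M2: Pc = R·M2+t = (+0.25617, -0.28963, +0.99970); u = 552.4·(+0.25617)/0.99970 + 324.9 = 466.4492, v = 444.3·(-0.28963)/0.99970 + 234.7 = 105.9769
M3: Pc = R·M3+t = (+0.01988, -0.35763, +0.97620); u = 552.4·(+0.01988)/0.97620 + 324.9 = 336.1474, v = 444.3·(-0.35763)/0.97620 + 234.7 = 71.9291

c0=(297.98, 178.98) c1=(431.38, 211.04) c2=(466.45, 105.98) c3=(336.15, 71.93)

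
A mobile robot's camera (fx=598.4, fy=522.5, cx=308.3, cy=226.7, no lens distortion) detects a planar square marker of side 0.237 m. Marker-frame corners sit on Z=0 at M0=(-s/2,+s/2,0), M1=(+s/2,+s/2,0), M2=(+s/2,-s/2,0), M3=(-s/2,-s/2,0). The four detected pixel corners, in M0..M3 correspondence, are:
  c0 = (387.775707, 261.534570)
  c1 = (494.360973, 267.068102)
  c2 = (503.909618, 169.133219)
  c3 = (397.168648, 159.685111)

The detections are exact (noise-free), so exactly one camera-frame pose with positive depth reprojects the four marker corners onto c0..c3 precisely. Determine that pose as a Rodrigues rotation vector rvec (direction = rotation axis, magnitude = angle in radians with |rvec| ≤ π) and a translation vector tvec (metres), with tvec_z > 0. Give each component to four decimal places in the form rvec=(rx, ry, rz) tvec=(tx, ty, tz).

rvec=(0.0333, -0.2030, 0.0739) tvec=(0.2863, -0.0288, 1.2368)

Intrinsics K: fx=598.4, fy=522.5, cx=308.3, cy=226.7
Marker side s = 0.237 m; corners in marker frame (Z=0):
  M0 = (-0.1185, +0.1185, 0)
  M1 = (+0.1185, +0.1185, 0)
  M2 = (+0.1185, -0.1185, 0)
  M3 = (-0.1185, -0.1185, 0)
Detected image corners:
  c0 = (387.775707, 261.534570) px
  c1 = (494.360973, 267.068102) px
  c2 = (503.909618, 169.133219) px
  c3 = (397.168648, 159.685111) px
Planar DLT: solve 8×8 A·h = b for H (H[2,2]=1):
  H  [+523.07620 -30.73794 +446.82729]
  H  [+66.69748 +425.76351 +214.55048]
  H  [+0.16380 +0.02070 +1.00000]
B = K⁻¹H; ‖b₁‖=0.808525, ‖b₂‖=0.808525; λ = 2/(‖b₁‖+‖b₂‖) = 1.236820, sign → tz>0 ⇒ λ=+1.236820
r₁ = λ·B[:,0] = (+0.97676,+0.06998,+0.20259); r₂ = λ·B[:,1] = (-0.07672,+0.99672,+0.02561)
r₃ = r₁×r₂ = (-0.20013,-0.04055,+0.97893); SVD([r₁ r₂ r₃]) → R = UVᵀ:
  R  [+0.97676 -0.07672 -0.20013]
  R  [+0.06998 +0.99672 -0.04055]
  R  [+0.20259 +0.02561 +0.97893]
t = (+0.28632, -0.02876, +1.23682) m
tr R = 2.952413; θ = arccos((tr R − 1)/2) = 0.218580 rad = 12.524°
axis k = ((R−Rᵀ)₃₂, (R−Rᵀ)₁₃, (R−Rᵀ)₂₁) / (2 sinθ) = (+0.152554, -0.928598, +0.338278)
rvec = θ·k = (+0.033345, -0.202973, +0.073941)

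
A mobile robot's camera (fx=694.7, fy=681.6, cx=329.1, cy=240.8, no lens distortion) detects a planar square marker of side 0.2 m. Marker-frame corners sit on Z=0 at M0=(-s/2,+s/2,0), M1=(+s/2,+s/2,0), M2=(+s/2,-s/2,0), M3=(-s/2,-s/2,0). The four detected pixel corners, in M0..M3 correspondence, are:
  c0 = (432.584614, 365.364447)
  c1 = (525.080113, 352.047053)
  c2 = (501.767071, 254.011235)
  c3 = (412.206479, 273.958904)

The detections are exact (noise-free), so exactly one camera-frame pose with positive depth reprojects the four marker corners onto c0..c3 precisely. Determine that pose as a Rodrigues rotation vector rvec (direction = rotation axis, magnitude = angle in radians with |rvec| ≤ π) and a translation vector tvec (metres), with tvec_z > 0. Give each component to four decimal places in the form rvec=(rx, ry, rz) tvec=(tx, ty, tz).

rvec=(-0.0469, 0.5528, -0.2275) tvec=(0.2800, 0.1468, 1.4190)

Intrinsics K: fx=694.7, fy=681.6, cx=329.1, cy=240.8
Marker side s = 0.2 m; corners in marker frame (Z=0):
  M0 = (-0.1000, +0.1000, 0)
  M1 = (+0.1000, +0.1000, 0)
  M2 = (+0.1000, -0.1000, 0)
  M3 = (-0.1000, -0.1000, 0)
Detected image corners:
  c0 = (432.584614, 365.364447) px
  c1 = (525.080113, 352.047053) px
  c2 = (501.767071, 254.011235) px
  c3 = (412.206479, 273.958904) px
Planar DLT: solve 8×8 A·h = b for H (H[2,2]=1):
  H  [+285.23407 +74.29269 +466.17647]
  H  [-196.30427 +449.93313 +311.29638]
  H  [-0.36300 -0.07409 +1.00000]
B = K⁻¹H; ‖b₁‖=0.704740, ‖b₂‖=0.704740; λ = 2/(‖b₁‖+‖b₂‖) = 1.418963, sign → tz>0 ⇒ λ=+1.418963
r₁ = λ·B[:,0] = (+0.82662,-0.22670,-0.51509); r₂ = λ·B[:,1] = (+0.20155,+0.97382,-0.10514)
r₃ = r₁×r₂ = (+0.52543,-0.01691,+0.85067); SVD([r₁ r₂ r₃]) → R = UVᵀ:
  R  [+0.82662 +0.20155 +0.52543]
  R  [-0.22670 +0.97382 -0.01691]
  R  [-0.51509 -0.10514 +0.85067]
t = (+0.27999, +0.14676, +1.41896) m
tr R = 2.651103; θ = arccos((tr R − 1)/2) = 0.599618 rad = 34.356°
axis k = ((R−Rᵀ)₃₂, (R−Rᵀ)₁₃, (R−Rᵀ)₂₁) / (2 sinθ) = (-0.078169, +0.921911, -0.379433)
rvec = θ·k = (-0.046871, +0.552794, -0.227515)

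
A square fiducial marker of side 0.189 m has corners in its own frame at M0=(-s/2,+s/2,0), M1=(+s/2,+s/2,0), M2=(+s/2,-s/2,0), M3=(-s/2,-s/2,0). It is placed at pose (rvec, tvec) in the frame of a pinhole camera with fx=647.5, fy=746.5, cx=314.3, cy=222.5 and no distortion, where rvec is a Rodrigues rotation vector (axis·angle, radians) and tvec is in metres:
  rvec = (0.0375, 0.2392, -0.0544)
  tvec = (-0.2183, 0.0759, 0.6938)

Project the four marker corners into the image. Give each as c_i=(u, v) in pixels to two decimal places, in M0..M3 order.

c0=(40.18, 404.01) c1=(197.98, 405.77) c2=(186.30, 196.75) c3=(27.95, 208.13)

Intrinsics K: fx=647.5, fy=746.5, cx=314.3, cy=222.5
Marker side s = 0.189 m; corners in marker frame (Z=0):
  M0 = (-0.0945, +0.0945, 0)
  M1 = (+0.0945, +0.0945, 0)
  M2 = (+0.0945, -0.0945, 0)
  M3 = (-0.0945, -0.0945, 0)
rvec = (0.0375, 0.2392, -0.0544), |rvec| = θ = 0.24816 rad = 14.218°
Rodrigues: sinθ=0.24562, 1−cosθ=0.03063; R = I + sinθ·[k]× + (1−cosθ)·[k]×²:
    [+0.97007 +0.05831 +0.23574]
    [-0.04938 +0.99783 -0.04359]
    [-0.23777 +0.03064 +0.97084]
t = (-0.2183, 0.0759, 0.6938) m
M0: Pc = R·M0+t = (-0.30446, +0.17486, +0.71916); u = 647.5·(-0.30446)/0.71916 + 314.3 = 40.1782, v = 746.5·(+0.17486)/0.71916 + 222.5 = 404.0077
M1: Pc = R·M1+t = (-0.12112, +0.16553, +0.67423); u = 647.5·(-0.12112)/0.67423 + 314.3 = 197.9823, v = 746.5·(+0.16553)/0.67423 + 222.5 = 405.7719
M2: Pc = R·M2+t = (-0.13214, -0.02306, +0.66844); u = 647.5·(-0.13214)/0.66844 + 314.3 = 186.2999, v = 746.5·(-0.02306)/0.66844 + 222.5 = 196.7454
M3: Pc = R·M3+t = (-0.31548, -0.01373, +0.71337); u = 647.5·(-0.31548)/0.71337 + 314.3 = 27.9506, v = 746.5·(-0.01373)/0.71337 + 222.5 = 208.1343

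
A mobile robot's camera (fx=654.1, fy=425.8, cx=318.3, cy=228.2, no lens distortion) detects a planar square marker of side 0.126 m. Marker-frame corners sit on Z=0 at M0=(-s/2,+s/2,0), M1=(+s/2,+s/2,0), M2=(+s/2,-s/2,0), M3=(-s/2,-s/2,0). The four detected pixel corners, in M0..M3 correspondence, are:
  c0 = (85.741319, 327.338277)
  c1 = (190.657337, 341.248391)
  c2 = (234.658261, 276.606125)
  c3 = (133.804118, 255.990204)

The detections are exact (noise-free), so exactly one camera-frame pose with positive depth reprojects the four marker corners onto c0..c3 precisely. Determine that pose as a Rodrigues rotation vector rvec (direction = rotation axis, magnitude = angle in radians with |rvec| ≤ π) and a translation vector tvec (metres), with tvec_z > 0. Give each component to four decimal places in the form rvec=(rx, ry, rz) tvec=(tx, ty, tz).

Intrinsics K: fx=654.1, fy=425.8, cx=318.3, cy=228.2
Marker side s = 0.126 m; corners in marker frame (Z=0):
  M0 = (-0.0630, +0.0630, 0)
  M1 = (+0.0630, +0.0630, 0)
  M2 = (+0.0630, -0.0630, 0)
  M3 = (-0.0630, -0.0630, 0)
Detected image corners:
  c0 = (85.741319, 327.338277) px
  c1 = (190.657337, 341.248391) px
  c2 = (234.658261, 276.606125) px
  c3 = (133.804118, 255.990204) px
Planar DLT: solve 8×8 A·h = b for H (H[2,2]=1):
  H  [+941.41222 -359.20931 +163.67670]
  H  [+369.47414 +548.28667 +300.78771]
  H  [+0.77431 +0.03310 +1.00000]
B = K⁻¹H; ‖b₁‖=1.390443, ‖b₂‖=1.390443; λ = 2/(‖b₁‖+‖b₂‖) = 0.719195, sign → tz>0 ⇒ λ=+0.719195
r₁ = λ·B[:,0] = (+0.76411,+0.32561,+0.55688); r₂ = λ·B[:,1] = (-0.40654,+0.91332,+0.02381)
r₃ = r₁×r₂ = (-0.50086,-0.24459,+0.83025); SVD([r₁ r₂ r₃]) → R = UVᵀ:
  R  [+0.76411 -0.40654 -0.50086]
  R  [+0.32561 +0.91332 -0.24459]
  R  [+0.55688 +0.02381 +0.83025]
t = (-0.17001, +0.12260, +0.71920) m
tr R = 2.507684; θ = arccos((tr R − 1)/2) = 0.716906 rad = 41.076°
axis k = ((R−Rᵀ)₃₂, (R−Rᵀ)₁₃, (R−Rᵀ)₂₁) / (2 sinθ) = (+0.204240, -0.804907, +0.557146)
rvec = θ·k = (+0.146421, -0.577043, +0.399421)

rvec=(0.1464, -0.5770, 0.3994) tvec=(-0.1700, 0.1226, 0.7192)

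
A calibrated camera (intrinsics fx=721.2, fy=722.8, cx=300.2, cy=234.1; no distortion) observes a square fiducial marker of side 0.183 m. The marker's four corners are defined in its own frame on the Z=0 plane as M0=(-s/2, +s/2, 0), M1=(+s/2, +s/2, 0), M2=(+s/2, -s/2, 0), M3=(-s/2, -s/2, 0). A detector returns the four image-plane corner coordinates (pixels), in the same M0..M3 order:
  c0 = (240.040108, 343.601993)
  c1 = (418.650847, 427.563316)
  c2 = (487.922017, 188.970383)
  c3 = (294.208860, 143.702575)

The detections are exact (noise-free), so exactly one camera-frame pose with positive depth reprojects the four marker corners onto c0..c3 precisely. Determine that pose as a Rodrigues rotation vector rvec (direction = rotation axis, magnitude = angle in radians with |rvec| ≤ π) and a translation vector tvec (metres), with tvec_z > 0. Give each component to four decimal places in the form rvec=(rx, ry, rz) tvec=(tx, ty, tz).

rvec=(-0.0201, 0.6269, 0.2795) tvec=(0.0414, 0.0323, 0.5829)

Intrinsics K: fx=721.2, fy=722.8, cx=300.2, cy=234.1
Marker side s = 0.183 m; corners in marker frame (Z=0):
  M0 = (-0.0915, +0.0915, 0)
  M1 = (+0.0915, +0.0915, 0)
  M2 = (+0.0915, -0.0915, 0)
  M3 = (-0.0915, -0.0915, 0)
Detected image corners:
  c0 = (240.040108, 343.601993) px
  c1 = (418.650847, 427.563316) px
  c2 = (487.922017, 188.970383) px
  c3 = (294.208860, 143.702575) px
Planar DLT: solve 8×8 A·h = b for H (H[2,2]=1):
  H  [+657.52254 -292.95176 +351.39136]
  H  [+78.88452 +1219.48219 +274.13979]
  H  [-0.99757 +0.11257 +1.00000]
B = K⁻¹H; ‖b₁‖=1.715447, ‖b₂‖=1.715447; λ = 2/(‖b₁‖+‖b₂‖) = 0.582938, sign → tz>0 ⇒ λ=+0.582938
r₁ = λ·B[:,0] = (+0.77353,+0.25196,-0.58152); r₂ = λ·B[:,1] = (-0.26411,+0.96226,+0.06562)
r₃ = r₁×r₂ = (+0.57611,+0.10282,+0.81088); SVD([r₁ r₂ r₃]) → R = UVᵀ:
  R  [+0.77353 -0.26411 +0.57611]
  R  [+0.25196 +0.96226 +0.10282]
  R  [-0.58152 +0.06562 +0.81088]
t = (+0.04138, +0.03229, +0.58294) m
tr R = 2.546666; θ = arccos((tr R − 1)/2) = 0.686715 rad = 39.346°
axis k = ((R−Rᵀ)₃₂, (R−Rᵀ)₁₃, (R−Rᵀ)₂₁) / (2 sinθ) = (-0.029337, +0.912959, +0.406994)
rvec = θ·k = (-0.020146, +0.626943, +0.279489)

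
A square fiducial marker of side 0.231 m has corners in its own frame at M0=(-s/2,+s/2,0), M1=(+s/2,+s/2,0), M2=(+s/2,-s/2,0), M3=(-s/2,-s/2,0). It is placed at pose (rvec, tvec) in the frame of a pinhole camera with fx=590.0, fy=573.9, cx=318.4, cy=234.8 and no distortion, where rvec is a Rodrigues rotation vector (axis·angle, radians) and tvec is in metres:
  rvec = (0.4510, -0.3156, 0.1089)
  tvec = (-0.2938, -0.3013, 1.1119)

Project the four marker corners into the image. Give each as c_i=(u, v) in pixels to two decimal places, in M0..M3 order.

Intrinsics K: fx=590.0, fy=573.9, cx=318.4, cy=234.8
Marker side s = 0.231 m; corners in marker frame (Z=0):
  M0 = (-0.1155, +0.1155, 0)
  M1 = (+0.1155, +0.1155, 0)
  M2 = (+0.1155, -0.1155, 0)
  M3 = (-0.1155, -0.1155, 0)
rvec = (0.4510, -0.3156, 0.1089), |rvec| = θ = 0.56113 rad = 32.150°
Rodrigues: sinθ=0.53214, 1−cosθ=0.15334; R = I + sinθ·[k]× + (1−cosθ)·[k]×²:
    [+0.94572 -0.17259 -0.27538]
    [+0.03395 +0.89516 -0.44444]
    [+0.32322 +0.41096 +0.85243]
t = (-0.2938, -0.3013, 1.1119) m
M0: Pc = R·M0+t = (-0.42296, -0.20183, +1.12203); u = 590.0·(-0.42296)/1.12203 + 318.4 = 95.9923, v = 573.9·(-0.20183)/1.12203 + 234.8 = 131.5676
M1: Pc = R·M1+t = (-0.20450, -0.19399, +1.19670); u = 590.0·(-0.20450)/1.19670 + 318.4 = 217.5745, v = 573.9·(-0.19399)/1.19670 + 234.8 = 141.7698
M2: Pc = R·M2+t = (-0.16464, -0.40077, +1.10177); u = 590.0·(-0.16464)/1.10177 + 318.4 = 230.2372, v = 573.9·(-0.40077)/1.10177 + 234.8 = 26.0425
M3: Pc = R·M3+t = (-0.38310, -0.40861, +1.02710); u = 590.0·(-0.38310)/1.02710 + 318.4 = 98.3378, v = 573.9·(-0.40861)/1.02710 + 234.8 = 6.4847

c0=(95.99, 131.57) c1=(217.57, 141.77) c2=(230.24, 26.04) c3=(98.34, 6.48)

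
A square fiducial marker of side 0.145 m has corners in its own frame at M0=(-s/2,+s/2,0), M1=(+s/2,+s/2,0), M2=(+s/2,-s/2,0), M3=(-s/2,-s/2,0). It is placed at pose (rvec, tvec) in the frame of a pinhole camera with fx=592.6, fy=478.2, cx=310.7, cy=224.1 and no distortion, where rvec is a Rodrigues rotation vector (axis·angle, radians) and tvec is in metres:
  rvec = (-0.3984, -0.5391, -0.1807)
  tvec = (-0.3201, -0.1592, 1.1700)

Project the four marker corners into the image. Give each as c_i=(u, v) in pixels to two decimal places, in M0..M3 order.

Intrinsics K: fx=592.6, fy=478.2, cx=310.7, cy=224.1
Marker side s = 0.145 m; corners in marker frame (Z=0):
  M0 = (-0.0725, +0.0725, 0)
  M1 = (+0.0725, +0.0725, 0)
  M2 = (+0.0725, -0.0725, 0)
  M3 = (-0.0725, -0.0725, 0)
rvec = (-0.3984, -0.5391, -0.1807), |rvec| = θ = 0.69426 rad = 39.778°
Rodrigues: sinθ=0.63982, 1−cosθ=0.23148; R = I + sinθ·[k]× + (1−cosθ)·[k]×²:
    [+0.84475 +0.26967 -0.46225]
    [-0.06339 +0.90809 +0.41394]
    [+0.53140 -0.32038 +0.78421]
t = (-0.3201, -0.1592, 1.1700) m
M0: Pc = R·M0+t = (-0.36179, -0.08877, +1.10825); u = 592.6·(-0.36179)/1.10825 + 310.7 = 117.2426, v = 478.2·(-0.08877)/1.10825 + 224.1 = 185.7974
M1: Pc = R·M1+t = (-0.23930, -0.09796, +1.18530); u = 592.6·(-0.23930)/1.18530 + 310.7 = 191.0578, v = 478.2·(-0.09796)/1.18530 + 224.1 = 184.5793
M2: Pc = R·M2+t = (-0.27841, -0.22963, +1.23175); u = 592.6·(-0.27841)/1.23175 + 310.7 = 176.7576, v = 478.2·(-0.22963)/1.23175 + 224.1 = 134.9505
M3: Pc = R·M3+t = (-0.40090, -0.22044, +1.15470); u = 592.6·(-0.40090)/1.15470 + 310.7 = 104.9578, v = 478.2·(-0.22044)/1.15470 + 224.1 = 132.8079

c0=(117.24, 185.80) c1=(191.06, 184.58) c2=(176.76, 134.95) c3=(104.96, 132.81)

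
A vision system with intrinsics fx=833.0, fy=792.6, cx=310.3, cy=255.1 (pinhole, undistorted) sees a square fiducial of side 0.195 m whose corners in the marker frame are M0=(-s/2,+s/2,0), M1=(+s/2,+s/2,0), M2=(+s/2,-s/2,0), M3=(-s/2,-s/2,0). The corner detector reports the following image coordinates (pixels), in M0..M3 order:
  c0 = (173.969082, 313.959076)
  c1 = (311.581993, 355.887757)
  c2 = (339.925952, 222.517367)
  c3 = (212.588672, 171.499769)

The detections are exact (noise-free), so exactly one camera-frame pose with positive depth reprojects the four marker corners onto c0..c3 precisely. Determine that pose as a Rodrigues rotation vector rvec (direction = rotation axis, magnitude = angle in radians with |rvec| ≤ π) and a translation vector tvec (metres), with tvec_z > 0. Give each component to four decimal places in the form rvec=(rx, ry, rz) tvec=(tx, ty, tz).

rvec=(-0.2486, -0.5266, 0.2790) tvec=(-0.0599, 0.0132, 1.0512)

Intrinsics K: fx=833.0, fy=792.6, cx=310.3, cy=255.1
Marker side s = 0.195 m; corners in marker frame (Z=0):
  M0 = (-0.0975, +0.0975, 0)
  M1 = (+0.0975, +0.0975, 0)
  M2 = (+0.0975, -0.0975, 0)
  M3 = (-0.0975, -0.0975, 0)
Detected image corners:
  c0 = (173.969082, 313.959076) px
  c1 = (311.581993, 355.887757) px
  c2 = (339.925952, 222.517367) px
  c3 = (212.588672, 171.499769) px
Planar DLT: solve 8×8 A·h = b for H (H[2,2]=1):
  H  [+791.49833 -245.28482 +262.79528]
  H  [+354.66144 +629.71005 +265.01612]
  H  [+0.43496 -0.28785 +1.00000]
B = K⁻¹H; ‖b₁‖=0.951269, ‖b₂‖=0.951269; λ = 2/(‖b₁‖+‖b₂‖) = 1.051228, sign → tz>0 ⇒ λ=+1.051228
r₁ = λ·B[:,0] = (+0.82853,+0.32323,+0.45724); r₂ = λ·B[:,1] = (-0.19683,+0.93258,-0.30259)
r₃ = r₁×r₂ = (-0.52421,+0.16071,+0.83628); SVD([r₁ r₂ r₃]) → R = UVᵀ:
  R  [+0.82853 -0.19683 -0.52421]
  R  [+0.32323 +0.93258 +0.16071]
  R  [+0.45724 -0.30259 +0.83628]
t = (-0.05995, +0.01315, +1.05123) m
tr R = 2.597388; θ = arccos((tr R − 1)/2) = 0.645674 rad = 36.994°
axis k = ((R−Rᵀ)₃₂, (R−Rᵀ)₁₃, (R−Rᵀ)₂₁) / (2 sinθ) = (-0.384970, -0.815516, +0.432125)
rvec = θ·k = (-0.248565, -0.526558, +0.279012)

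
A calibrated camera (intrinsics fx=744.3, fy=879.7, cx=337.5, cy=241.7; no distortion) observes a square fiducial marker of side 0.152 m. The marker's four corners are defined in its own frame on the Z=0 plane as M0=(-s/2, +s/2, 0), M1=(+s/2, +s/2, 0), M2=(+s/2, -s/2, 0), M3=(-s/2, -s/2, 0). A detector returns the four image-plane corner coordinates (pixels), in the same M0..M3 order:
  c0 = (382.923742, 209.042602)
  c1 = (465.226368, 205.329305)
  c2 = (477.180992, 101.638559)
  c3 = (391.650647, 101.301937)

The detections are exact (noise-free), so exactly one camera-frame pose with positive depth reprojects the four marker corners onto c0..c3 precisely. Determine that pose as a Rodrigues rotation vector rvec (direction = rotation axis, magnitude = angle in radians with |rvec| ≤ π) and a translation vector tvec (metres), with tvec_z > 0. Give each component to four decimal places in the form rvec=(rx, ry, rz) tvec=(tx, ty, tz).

Intrinsics K: fx=744.3, fy=879.7, cx=337.5, cy=241.7
Marker side s = 0.152 m; corners in marker frame (Z=0):
  M0 = (-0.0760, +0.0760, 0)
  M1 = (+0.0760, +0.0760, 0)
  M2 = (+0.0760, -0.0760, 0)
  M3 = (-0.0760, -0.0760, 0)
Detected image corners:
  c0 = (382.923742, 209.042602) px
  c1 = (465.226368, 205.329305) px
  c2 = (477.180992, 101.638559) px
  c3 = (391.650647, 101.301937) px
Planar DLT: solve 8×8 A·h = b for H (H[2,2]=1):
  H  [+661.98938 +53.95362 +429.95178]
  H  [+28.20221 +739.17040 +155.45520]
  H  [+0.25658 +0.28467 +1.00000]
B = K⁻¹H; ‖b₁‖=0.815440, ‖b₂‖=0.815440; λ = 2/(‖b₁‖+‖b₂‖) = 1.226332, sign → tz>0 ⇒ λ=+1.226332
r₁ = λ·B[:,0] = (+0.94803,-0.04714,+0.31466); r₂ = λ·B[:,1] = (-0.06940,+0.93451,+0.34910)
r₃ = r₁×r₂ = (-0.31051,-0.35279,+0.88268); SVD([r₁ r₂ r₃]) → R = UVᵀ:
  R  [+0.94803 -0.06940 -0.31051]
  R  [-0.04714 +0.93451 -0.35279]
  R  [+0.31466 +0.34910 +0.88268]
t = (+0.15233, -0.12023, +1.22633) m
tr R = 2.765228; θ = arccos((tr R − 1)/2) = 0.489402 rad = 28.041°
axis k = ((R−Rᵀ)₃₂, (R−Rᵀ)₁₃, (R−Rᵀ)₂₁) / (2 sinθ) = (+0.746534, -0.664926, +0.023679)
rvec = θ·k = (+0.365355, -0.325416, +0.011589)

rvec=(0.3654, -0.3254, 0.0116) tvec=(0.1523, -0.1202, 1.2263)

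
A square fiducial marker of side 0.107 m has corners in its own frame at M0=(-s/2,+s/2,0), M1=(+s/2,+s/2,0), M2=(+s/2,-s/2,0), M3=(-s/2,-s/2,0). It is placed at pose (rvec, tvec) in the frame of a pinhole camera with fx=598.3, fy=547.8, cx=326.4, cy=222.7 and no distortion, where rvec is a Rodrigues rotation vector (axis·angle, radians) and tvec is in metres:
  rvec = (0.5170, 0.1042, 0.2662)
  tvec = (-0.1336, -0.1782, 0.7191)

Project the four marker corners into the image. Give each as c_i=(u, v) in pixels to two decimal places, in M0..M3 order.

Intrinsics K: fx=598.3, fy=547.8, cx=326.4, cy=222.7
Marker side s = 0.107 m; corners in marker frame (Z=0):
  M0 = (-0.0535, +0.0535, 0)
  M1 = (+0.0535, +0.0535, 0)
  M2 = (+0.0535, -0.0535, 0)
  M3 = (-0.0535, -0.0535, 0)
rvec = (0.5170, 0.1042, 0.2662), |rvec| = θ = 0.59077 rad = 33.849°
Rodrigues: sinθ=0.55700, 1−cosθ=0.16949; R = I + sinθ·[k]× + (1−cosθ)·[k]×²:
    [+0.96031 -0.22482 +0.16508]
    [+0.27714 +0.83578 -0.47398]
    [-0.03141 +0.50092 +0.86492]
t = (-0.1336, -0.1782, 0.7191) m
M0: Pc = R·M0+t = (-0.19700, -0.14831, +0.74758); u = 598.3·(-0.19700)/0.74758 + 326.4 = 168.7338, v = 547.8·(-0.14831)/0.74758 + 222.7 = 114.0216
M1: Pc = R·M1+t = (-0.09425, -0.11866, +0.74422); u = 598.3·(-0.09425)/0.74422 + 326.4 = 250.6286, v = 547.8·(-0.11866)/0.74422 + 222.7 = 135.3587
M2: Pc = R·M2+t = (-0.07020, -0.20809, +0.69062); u = 598.3·(-0.07020)/0.69062 + 326.4 = 265.5883, v = 547.8·(-0.20809)/0.69062 + 222.7 = 57.6453
M3: Pc = R·M3+t = (-0.17295, -0.23774, +0.69398); u = 598.3·(-0.17295)/0.69398 + 326.4 = 177.2961, v = 547.8·(-0.23774)/0.69398 + 222.7 = 35.0365

c0=(168.73, 114.02) c1=(250.63, 135.36) c2=(265.59, 57.65) c3=(177.30, 35.04)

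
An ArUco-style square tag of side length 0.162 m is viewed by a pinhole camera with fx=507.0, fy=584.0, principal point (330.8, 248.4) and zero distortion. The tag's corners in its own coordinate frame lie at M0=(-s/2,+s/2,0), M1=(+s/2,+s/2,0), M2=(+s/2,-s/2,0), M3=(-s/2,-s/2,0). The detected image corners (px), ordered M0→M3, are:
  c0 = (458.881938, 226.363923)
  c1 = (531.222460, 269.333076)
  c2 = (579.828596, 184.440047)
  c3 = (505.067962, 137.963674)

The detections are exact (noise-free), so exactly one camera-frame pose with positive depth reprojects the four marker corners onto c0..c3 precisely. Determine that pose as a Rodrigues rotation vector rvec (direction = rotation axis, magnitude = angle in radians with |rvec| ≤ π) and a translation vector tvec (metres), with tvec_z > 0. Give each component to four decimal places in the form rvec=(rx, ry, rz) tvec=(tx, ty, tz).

Intrinsics K: fx=507.0, fy=584.0, cx=330.8, cy=248.4
Marker side s = 0.162 m; corners in marker frame (Z=0):
  M0 = (-0.0810, +0.0810, 0)
  M1 = (+0.0810, +0.0810, 0)
  M2 = (+0.0810, -0.0810, 0)
  M3 = (-0.0810, -0.0810, 0)
Detected image corners:
  c0 = (458.881938, 226.363923) px
  c1 = (531.222460, 269.333076) px
  c2 = (579.828596, 184.440047) px
  c3 = (505.067962, 137.963674) px
Planar DLT: solve 8×8 A·h = b for H (H[2,2]=1):
  H  [+510.30453 -150.89115 +518.54992]
  H  [+298.08469 +590.64475 +205.68114]
  H  [+0.10883 +0.27324 +1.00000]
B = K⁻¹H; ‖b₁‖=1.049973, ‖b₂‖=1.049973; λ = 2/(‖b₁‖+‖b₂‖) = 0.952406, sign → tz>0 ⇒ λ=+0.952406
r₁ = λ·B[:,0] = (+0.89099,+0.44204,+0.10365); r₂ = λ·B[:,1] = (-0.45325,+0.85255,+0.26023)
r₃ = r₁×r₂ = (+0.02667,-0.27884,+0.95997); SVD([r₁ r₂ r₃]) → R = UVᵀ:
  R  [+0.89099 -0.45325 +0.02667]
  R  [+0.44204 +0.85255 -0.27884]
  R  [+0.10365 +0.26023 +0.95997]
t = (+0.35269, -0.06967, +0.95241) m
tr R = 2.703506; θ = arccos((tr R − 1)/2) = 0.551474 rad = 31.597°
axis k = ((R−Rᵀ)₃₂, (R−Rᵀ)₁₃, (R−Rᵀ)₂₁) / (2 sinθ) = (+0.514443, -0.073460, +0.854372)
rvec = θ·k = (+0.283702, -0.040511, +0.471164)

rvec=(0.2837, -0.0405, 0.4712) tvec=(0.3527, -0.0697, 0.9524)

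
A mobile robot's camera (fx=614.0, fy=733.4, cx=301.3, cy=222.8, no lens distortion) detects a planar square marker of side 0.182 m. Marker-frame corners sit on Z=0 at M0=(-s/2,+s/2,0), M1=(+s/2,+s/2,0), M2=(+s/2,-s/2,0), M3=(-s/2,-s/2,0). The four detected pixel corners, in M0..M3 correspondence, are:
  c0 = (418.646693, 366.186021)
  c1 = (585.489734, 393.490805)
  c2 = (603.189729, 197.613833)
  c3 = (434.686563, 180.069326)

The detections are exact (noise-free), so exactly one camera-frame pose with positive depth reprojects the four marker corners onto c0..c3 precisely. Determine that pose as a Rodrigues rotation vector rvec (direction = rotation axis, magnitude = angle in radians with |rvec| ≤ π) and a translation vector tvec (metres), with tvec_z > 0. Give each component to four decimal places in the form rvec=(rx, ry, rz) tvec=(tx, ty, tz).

rvec=(0.0081, 0.1992, 0.1003) tvec=(0.2342, 0.0582, 0.6947)

Intrinsics K: fx=614.0, fy=733.4, cx=301.3, cy=222.8
Marker side s = 0.182 m; corners in marker frame (Z=0):
  M0 = (-0.0910, +0.0910, 0)
  M1 = (+0.0910, +0.0910, 0)
  M2 = (+0.0910, -0.0910, 0)
  M3 = (-0.0910, -0.0910, 0)
Detected image corners:
  c0 = (418.646693, 366.186021) px
  c1 = (585.489734, 393.490805) px
  c2 = (603.189729, 197.613833) px
  c3 = (434.686563, 180.069326) px
Planar DLT: solve 8×8 A·h = b for H (H[2,2]=1):
  H  [+776.38237 -79.37976 +508.31809]
  H  [+42.57587 +1056.08963 +284.27502]
  H  [-0.28381 +0.02585 +1.00000]
B = K⁻¹H; ‖b₁‖=1.439391, ‖b₂‖=1.439391; λ = 2/(‖b₁‖+‖b₂‖) = 0.694738, sign → tz>0 ⇒ λ=+0.694738
r₁ = λ·B[:,0] = (+0.97523,+0.10023,-0.19718); r₂ = λ·B[:,1] = (-0.09863,+0.99496,+0.01796)
r₃ = r₁×r₂ = (+0.19798,+0.00194,+0.98020); SVD([r₁ r₂ r₃]) → R = UVᵀ:
  R  [+0.97523 -0.09863 +0.19798]
  R  [+0.10023 +0.99496 +0.00194]
  R  [-0.19718 +0.01796 +0.98020]
t = (+0.23424, +0.05823, +0.69474) m
tr R = 2.950397; θ = arccos((tr R − 1)/2) = 0.223181 rad = 12.787°
axis k = ((R−Rᵀ)₃₂, (R−Rᵀ)₁₃, (R−Rᵀ)₂₁) / (2 sinθ) = (+0.036190, +0.892680, +0.449235)
rvec = θ·k = (+0.008077, +0.199229, +0.100261)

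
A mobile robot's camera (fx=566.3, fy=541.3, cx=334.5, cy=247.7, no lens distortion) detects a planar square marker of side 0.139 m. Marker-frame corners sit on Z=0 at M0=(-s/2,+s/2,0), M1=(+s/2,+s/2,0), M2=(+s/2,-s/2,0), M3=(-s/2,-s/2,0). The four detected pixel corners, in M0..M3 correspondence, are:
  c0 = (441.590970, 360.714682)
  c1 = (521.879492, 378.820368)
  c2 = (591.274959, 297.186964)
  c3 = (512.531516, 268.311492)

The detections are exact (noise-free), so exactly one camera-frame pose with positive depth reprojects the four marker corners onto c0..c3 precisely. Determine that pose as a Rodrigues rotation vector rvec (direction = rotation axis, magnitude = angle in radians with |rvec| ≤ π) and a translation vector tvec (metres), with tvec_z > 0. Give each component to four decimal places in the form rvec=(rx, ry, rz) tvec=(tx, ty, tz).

Intrinsics K: fx=566.3, fy=541.3, cx=334.5, cy=247.7
Marker side s = 0.139 m; corners in marker frame (Z=0):
  M0 = (-0.0695, +0.0695, 0)
  M1 = (+0.0695, +0.0695, 0)
  M2 = (+0.0695, -0.0695, 0)
  M3 = (-0.0695, -0.0695, 0)
Detected image corners:
  c0 = (441.590970, 360.714682) px
  c1 = (521.879492, 378.820368) px
  c2 = (591.274959, 297.186964) px
  c3 = (512.531516, 268.311492) px
Planar DLT: solve 8×8 A·h = b for H (H[2,2]=1):
  H  [+959.65169 -234.91282 +517.61845]
  H  [+412.14628 +794.20838 +328.44769]
  H  [+0.74957 +0.52166 +1.00000]
B = K⁻¹H; ‖b₁‖=1.517903, ‖b₂‖=1.517903; λ = 2/(‖b₁‖+‖b₂‖) = 0.658804, sign → tz>0 ⇒ λ=+0.658804
r₁ = λ·B[:,0] = (+0.82472,+0.27564,+0.49382); r₂ = λ·B[:,1] = (-0.47628,+0.80935,+0.34367)
r₃ = r₁×r₂ = (-0.30494,-0.51863,+0.79877); SVD([r₁ r₂ r₃]) → R = UVᵀ:
  R  [+0.82472 -0.47628 -0.30494]
  R  [+0.27564 +0.80935 -0.51863]
  R  [+0.49382 +0.34367 +0.79877]
t = (+0.21303, +0.09828, +0.65880) m
tr R = 2.432838; θ = arccos((tr R − 1)/2) = 0.772141 rad = 44.240°
axis k = ((R−Rᵀ)₃₂, (R−Rᵀ)₁₃, (R−Rᵀ)₂₁) / (2 sinθ) = (+0.617986, -0.572450, +0.538882)
rvec = θ·k = (+0.477172, -0.442012, +0.416093)

rvec=(0.4772, -0.4420, 0.4161) tvec=(0.2130, 0.0983, 0.6588)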